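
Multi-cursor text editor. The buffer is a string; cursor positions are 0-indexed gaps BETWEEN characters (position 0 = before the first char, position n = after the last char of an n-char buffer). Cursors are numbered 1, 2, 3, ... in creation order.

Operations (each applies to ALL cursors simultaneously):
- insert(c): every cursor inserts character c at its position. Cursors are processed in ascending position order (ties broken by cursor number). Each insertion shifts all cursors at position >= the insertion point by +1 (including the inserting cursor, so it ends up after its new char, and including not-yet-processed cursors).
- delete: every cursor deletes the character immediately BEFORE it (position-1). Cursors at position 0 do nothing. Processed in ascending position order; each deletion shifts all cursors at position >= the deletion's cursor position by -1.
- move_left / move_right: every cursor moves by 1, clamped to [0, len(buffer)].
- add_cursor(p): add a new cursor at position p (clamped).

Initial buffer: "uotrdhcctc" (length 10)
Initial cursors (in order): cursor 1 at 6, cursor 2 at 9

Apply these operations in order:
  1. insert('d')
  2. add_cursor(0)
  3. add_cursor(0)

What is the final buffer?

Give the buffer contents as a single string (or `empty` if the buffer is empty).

Answer: uotrdhdcctdc

Derivation:
After op 1 (insert('d')): buffer="uotrdhdcctdc" (len 12), cursors c1@7 c2@11, authorship ......1...2.
After op 2 (add_cursor(0)): buffer="uotrdhdcctdc" (len 12), cursors c3@0 c1@7 c2@11, authorship ......1...2.
After op 3 (add_cursor(0)): buffer="uotrdhdcctdc" (len 12), cursors c3@0 c4@0 c1@7 c2@11, authorship ......1...2.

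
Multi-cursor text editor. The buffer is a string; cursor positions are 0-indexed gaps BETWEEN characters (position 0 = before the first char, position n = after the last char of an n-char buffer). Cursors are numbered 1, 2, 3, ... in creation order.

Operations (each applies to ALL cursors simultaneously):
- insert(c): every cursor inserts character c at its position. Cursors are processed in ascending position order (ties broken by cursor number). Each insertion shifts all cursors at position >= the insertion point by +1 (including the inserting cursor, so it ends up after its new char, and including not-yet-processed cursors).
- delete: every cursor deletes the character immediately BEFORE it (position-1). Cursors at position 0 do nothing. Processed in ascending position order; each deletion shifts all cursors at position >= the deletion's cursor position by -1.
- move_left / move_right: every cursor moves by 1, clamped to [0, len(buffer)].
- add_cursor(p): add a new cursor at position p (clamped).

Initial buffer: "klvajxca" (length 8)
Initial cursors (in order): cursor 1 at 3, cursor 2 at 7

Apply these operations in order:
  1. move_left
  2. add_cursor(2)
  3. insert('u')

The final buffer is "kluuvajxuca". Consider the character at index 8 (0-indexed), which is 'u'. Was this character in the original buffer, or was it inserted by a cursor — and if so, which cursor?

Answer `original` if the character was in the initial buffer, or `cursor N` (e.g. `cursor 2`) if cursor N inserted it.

Answer: cursor 2

Derivation:
After op 1 (move_left): buffer="klvajxca" (len 8), cursors c1@2 c2@6, authorship ........
After op 2 (add_cursor(2)): buffer="klvajxca" (len 8), cursors c1@2 c3@2 c2@6, authorship ........
After op 3 (insert('u')): buffer="kluuvajxuca" (len 11), cursors c1@4 c3@4 c2@9, authorship ..13....2..
Authorship (.=original, N=cursor N): . . 1 3 . . . . 2 . .
Index 8: author = 2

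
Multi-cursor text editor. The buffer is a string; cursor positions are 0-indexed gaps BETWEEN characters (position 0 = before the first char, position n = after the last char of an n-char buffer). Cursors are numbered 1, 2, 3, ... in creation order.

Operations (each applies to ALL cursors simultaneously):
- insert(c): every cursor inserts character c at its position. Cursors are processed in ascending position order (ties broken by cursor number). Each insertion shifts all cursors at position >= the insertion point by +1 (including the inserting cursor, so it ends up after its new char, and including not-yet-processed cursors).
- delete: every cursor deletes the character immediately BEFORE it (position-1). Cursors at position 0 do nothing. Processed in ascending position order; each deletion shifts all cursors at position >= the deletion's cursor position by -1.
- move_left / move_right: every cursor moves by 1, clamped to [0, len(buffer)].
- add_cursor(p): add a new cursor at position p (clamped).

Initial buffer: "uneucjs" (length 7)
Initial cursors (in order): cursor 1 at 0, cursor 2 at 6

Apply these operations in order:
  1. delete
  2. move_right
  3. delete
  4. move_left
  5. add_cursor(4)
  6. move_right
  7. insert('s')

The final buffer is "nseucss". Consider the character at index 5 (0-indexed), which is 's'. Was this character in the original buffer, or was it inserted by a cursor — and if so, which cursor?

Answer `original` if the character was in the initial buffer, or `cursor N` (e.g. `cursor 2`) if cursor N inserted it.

After op 1 (delete): buffer="uneucs" (len 6), cursors c1@0 c2@5, authorship ......
After op 2 (move_right): buffer="uneucs" (len 6), cursors c1@1 c2@6, authorship ......
After op 3 (delete): buffer="neuc" (len 4), cursors c1@0 c2@4, authorship ....
After op 4 (move_left): buffer="neuc" (len 4), cursors c1@0 c2@3, authorship ....
After op 5 (add_cursor(4)): buffer="neuc" (len 4), cursors c1@0 c2@3 c3@4, authorship ....
After op 6 (move_right): buffer="neuc" (len 4), cursors c1@1 c2@4 c3@4, authorship ....
After op 7 (insert('s')): buffer="nseucss" (len 7), cursors c1@2 c2@7 c3@7, authorship .1...23
Authorship (.=original, N=cursor N): . 1 . . . 2 3
Index 5: author = 2

Answer: cursor 2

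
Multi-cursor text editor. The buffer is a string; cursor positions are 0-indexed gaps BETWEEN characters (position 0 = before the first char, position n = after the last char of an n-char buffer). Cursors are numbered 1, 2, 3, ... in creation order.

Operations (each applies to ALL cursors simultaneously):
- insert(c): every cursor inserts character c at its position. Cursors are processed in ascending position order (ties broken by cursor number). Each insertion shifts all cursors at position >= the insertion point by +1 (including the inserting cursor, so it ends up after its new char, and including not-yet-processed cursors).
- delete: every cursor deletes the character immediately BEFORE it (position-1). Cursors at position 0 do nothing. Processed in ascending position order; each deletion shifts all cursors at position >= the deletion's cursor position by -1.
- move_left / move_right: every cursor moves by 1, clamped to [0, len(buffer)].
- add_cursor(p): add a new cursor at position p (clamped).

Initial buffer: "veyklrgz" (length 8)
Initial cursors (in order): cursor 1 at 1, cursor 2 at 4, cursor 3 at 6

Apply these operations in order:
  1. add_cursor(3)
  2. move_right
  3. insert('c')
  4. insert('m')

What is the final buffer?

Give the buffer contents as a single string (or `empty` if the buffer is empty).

Answer: vecmykcmlcmrgcmz

Derivation:
After op 1 (add_cursor(3)): buffer="veyklrgz" (len 8), cursors c1@1 c4@3 c2@4 c3@6, authorship ........
After op 2 (move_right): buffer="veyklrgz" (len 8), cursors c1@2 c4@4 c2@5 c3@7, authorship ........
After op 3 (insert('c')): buffer="vecykclcrgcz" (len 12), cursors c1@3 c4@6 c2@8 c3@11, authorship ..1..4.2..3.
After op 4 (insert('m')): buffer="vecmykcmlcmrgcmz" (len 16), cursors c1@4 c4@8 c2@11 c3@15, authorship ..11..44.22..33.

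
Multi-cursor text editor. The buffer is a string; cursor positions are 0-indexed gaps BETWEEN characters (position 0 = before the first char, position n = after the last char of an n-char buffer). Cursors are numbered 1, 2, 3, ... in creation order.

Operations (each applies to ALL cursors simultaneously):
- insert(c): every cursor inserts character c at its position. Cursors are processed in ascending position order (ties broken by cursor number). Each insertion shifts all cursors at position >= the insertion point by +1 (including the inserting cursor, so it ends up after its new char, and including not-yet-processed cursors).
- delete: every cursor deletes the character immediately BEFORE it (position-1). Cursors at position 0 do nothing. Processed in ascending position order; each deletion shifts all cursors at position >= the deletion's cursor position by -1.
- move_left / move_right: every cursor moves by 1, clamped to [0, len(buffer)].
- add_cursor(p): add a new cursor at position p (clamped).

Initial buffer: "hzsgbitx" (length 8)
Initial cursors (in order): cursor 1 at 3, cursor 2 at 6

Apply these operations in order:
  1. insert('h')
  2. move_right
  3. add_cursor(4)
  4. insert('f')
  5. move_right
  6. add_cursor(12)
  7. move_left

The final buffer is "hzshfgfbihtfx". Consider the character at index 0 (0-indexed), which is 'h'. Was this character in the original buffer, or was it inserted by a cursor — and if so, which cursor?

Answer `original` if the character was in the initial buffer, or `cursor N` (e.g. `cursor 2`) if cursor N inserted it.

Answer: original

Derivation:
After op 1 (insert('h')): buffer="hzshgbihtx" (len 10), cursors c1@4 c2@8, authorship ...1...2..
After op 2 (move_right): buffer="hzshgbihtx" (len 10), cursors c1@5 c2@9, authorship ...1...2..
After op 3 (add_cursor(4)): buffer="hzshgbihtx" (len 10), cursors c3@4 c1@5 c2@9, authorship ...1...2..
After op 4 (insert('f')): buffer="hzshfgfbihtfx" (len 13), cursors c3@5 c1@7 c2@12, authorship ...13.1..2.2.
After op 5 (move_right): buffer="hzshfgfbihtfx" (len 13), cursors c3@6 c1@8 c2@13, authorship ...13.1..2.2.
After op 6 (add_cursor(12)): buffer="hzshfgfbihtfx" (len 13), cursors c3@6 c1@8 c4@12 c2@13, authorship ...13.1..2.2.
After op 7 (move_left): buffer="hzshfgfbihtfx" (len 13), cursors c3@5 c1@7 c4@11 c2@12, authorship ...13.1..2.2.
Authorship (.=original, N=cursor N): . . . 1 3 . 1 . . 2 . 2 .
Index 0: author = original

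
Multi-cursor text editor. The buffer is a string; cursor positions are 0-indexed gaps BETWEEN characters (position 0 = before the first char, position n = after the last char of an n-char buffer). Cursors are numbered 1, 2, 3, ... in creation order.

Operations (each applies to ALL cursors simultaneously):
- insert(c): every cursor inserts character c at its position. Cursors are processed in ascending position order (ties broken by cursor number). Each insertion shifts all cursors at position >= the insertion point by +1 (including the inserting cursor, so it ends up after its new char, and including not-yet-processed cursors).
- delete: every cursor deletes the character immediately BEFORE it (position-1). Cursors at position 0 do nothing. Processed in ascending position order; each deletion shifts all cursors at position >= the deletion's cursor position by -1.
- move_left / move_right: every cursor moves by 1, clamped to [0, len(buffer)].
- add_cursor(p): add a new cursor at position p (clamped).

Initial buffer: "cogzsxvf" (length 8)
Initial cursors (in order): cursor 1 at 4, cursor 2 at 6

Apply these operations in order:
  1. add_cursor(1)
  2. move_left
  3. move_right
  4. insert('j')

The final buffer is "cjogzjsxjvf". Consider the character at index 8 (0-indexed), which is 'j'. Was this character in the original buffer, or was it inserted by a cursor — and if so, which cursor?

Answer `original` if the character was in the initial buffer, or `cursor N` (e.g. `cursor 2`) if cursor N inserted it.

After op 1 (add_cursor(1)): buffer="cogzsxvf" (len 8), cursors c3@1 c1@4 c2@6, authorship ........
After op 2 (move_left): buffer="cogzsxvf" (len 8), cursors c3@0 c1@3 c2@5, authorship ........
After op 3 (move_right): buffer="cogzsxvf" (len 8), cursors c3@1 c1@4 c2@6, authorship ........
After op 4 (insert('j')): buffer="cjogzjsxjvf" (len 11), cursors c3@2 c1@6 c2@9, authorship .3...1..2..
Authorship (.=original, N=cursor N): . 3 . . . 1 . . 2 . .
Index 8: author = 2

Answer: cursor 2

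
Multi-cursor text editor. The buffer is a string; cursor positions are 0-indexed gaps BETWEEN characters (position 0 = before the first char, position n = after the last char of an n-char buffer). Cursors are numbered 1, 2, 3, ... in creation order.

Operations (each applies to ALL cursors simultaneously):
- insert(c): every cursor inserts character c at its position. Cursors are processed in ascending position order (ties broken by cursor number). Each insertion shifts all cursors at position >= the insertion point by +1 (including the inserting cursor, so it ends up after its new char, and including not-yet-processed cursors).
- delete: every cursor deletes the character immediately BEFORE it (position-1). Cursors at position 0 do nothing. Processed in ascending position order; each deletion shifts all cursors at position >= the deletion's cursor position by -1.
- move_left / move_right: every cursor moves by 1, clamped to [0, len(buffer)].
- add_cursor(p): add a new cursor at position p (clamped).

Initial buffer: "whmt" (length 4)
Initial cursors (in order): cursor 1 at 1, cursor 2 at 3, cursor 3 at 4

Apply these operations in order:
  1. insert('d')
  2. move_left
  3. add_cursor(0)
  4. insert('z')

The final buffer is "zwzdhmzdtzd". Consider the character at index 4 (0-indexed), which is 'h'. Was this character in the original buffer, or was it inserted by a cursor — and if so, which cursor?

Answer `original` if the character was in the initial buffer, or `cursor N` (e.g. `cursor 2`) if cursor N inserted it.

Answer: original

Derivation:
After op 1 (insert('d')): buffer="wdhmdtd" (len 7), cursors c1@2 c2@5 c3@7, authorship .1..2.3
After op 2 (move_left): buffer="wdhmdtd" (len 7), cursors c1@1 c2@4 c3@6, authorship .1..2.3
After op 3 (add_cursor(0)): buffer="wdhmdtd" (len 7), cursors c4@0 c1@1 c2@4 c3@6, authorship .1..2.3
After op 4 (insert('z')): buffer="zwzdhmzdtzd" (len 11), cursors c4@1 c1@3 c2@7 c3@10, authorship 4.11..22.33
Authorship (.=original, N=cursor N): 4 . 1 1 . . 2 2 . 3 3
Index 4: author = original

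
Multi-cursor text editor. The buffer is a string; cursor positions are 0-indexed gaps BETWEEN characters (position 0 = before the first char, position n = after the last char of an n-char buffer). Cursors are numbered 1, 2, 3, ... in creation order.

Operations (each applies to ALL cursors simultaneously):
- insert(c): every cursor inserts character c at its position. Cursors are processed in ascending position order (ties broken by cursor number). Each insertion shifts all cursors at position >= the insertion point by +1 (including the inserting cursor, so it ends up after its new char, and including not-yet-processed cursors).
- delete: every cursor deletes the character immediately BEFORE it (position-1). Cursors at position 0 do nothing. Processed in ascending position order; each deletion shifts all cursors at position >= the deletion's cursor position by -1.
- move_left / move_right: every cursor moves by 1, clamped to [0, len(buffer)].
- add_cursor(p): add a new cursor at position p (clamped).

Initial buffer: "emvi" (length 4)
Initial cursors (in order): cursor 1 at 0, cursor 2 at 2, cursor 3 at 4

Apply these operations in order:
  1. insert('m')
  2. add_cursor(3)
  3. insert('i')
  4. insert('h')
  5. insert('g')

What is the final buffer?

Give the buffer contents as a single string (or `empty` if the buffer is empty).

After op 1 (insert('m')): buffer="memmvim" (len 7), cursors c1@1 c2@4 c3@7, authorship 1..2..3
After op 2 (add_cursor(3)): buffer="memmvim" (len 7), cursors c1@1 c4@3 c2@4 c3@7, authorship 1..2..3
After op 3 (insert('i')): buffer="miemimivimi" (len 11), cursors c1@2 c4@5 c2@7 c3@11, authorship 11..422..33
After op 4 (insert('h')): buffer="mihemihmihvimih" (len 15), cursors c1@3 c4@7 c2@10 c3@15, authorship 111..44222..333
After op 5 (insert('g')): buffer="mihgemihgmihgvimihg" (len 19), cursors c1@4 c4@9 c2@13 c3@19, authorship 1111..4442222..3333

Answer: mihgemihgmihgvimihg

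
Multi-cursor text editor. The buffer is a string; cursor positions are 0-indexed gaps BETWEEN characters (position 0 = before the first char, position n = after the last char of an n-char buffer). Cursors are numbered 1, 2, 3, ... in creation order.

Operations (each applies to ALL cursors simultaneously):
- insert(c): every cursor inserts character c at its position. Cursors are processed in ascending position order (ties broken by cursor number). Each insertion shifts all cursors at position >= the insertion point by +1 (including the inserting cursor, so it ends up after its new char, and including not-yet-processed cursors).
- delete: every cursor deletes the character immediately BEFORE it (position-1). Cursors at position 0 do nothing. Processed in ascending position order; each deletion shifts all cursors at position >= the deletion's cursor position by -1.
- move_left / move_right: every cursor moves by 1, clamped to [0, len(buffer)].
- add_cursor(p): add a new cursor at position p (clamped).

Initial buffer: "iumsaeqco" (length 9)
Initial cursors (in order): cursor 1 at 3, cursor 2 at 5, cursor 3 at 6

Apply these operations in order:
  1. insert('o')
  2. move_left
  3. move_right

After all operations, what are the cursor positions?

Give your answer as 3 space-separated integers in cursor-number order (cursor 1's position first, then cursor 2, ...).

Answer: 4 7 9

Derivation:
After op 1 (insert('o')): buffer="iumosaoeoqco" (len 12), cursors c1@4 c2@7 c3@9, authorship ...1..2.3...
After op 2 (move_left): buffer="iumosaoeoqco" (len 12), cursors c1@3 c2@6 c3@8, authorship ...1..2.3...
After op 3 (move_right): buffer="iumosaoeoqco" (len 12), cursors c1@4 c2@7 c3@9, authorship ...1..2.3...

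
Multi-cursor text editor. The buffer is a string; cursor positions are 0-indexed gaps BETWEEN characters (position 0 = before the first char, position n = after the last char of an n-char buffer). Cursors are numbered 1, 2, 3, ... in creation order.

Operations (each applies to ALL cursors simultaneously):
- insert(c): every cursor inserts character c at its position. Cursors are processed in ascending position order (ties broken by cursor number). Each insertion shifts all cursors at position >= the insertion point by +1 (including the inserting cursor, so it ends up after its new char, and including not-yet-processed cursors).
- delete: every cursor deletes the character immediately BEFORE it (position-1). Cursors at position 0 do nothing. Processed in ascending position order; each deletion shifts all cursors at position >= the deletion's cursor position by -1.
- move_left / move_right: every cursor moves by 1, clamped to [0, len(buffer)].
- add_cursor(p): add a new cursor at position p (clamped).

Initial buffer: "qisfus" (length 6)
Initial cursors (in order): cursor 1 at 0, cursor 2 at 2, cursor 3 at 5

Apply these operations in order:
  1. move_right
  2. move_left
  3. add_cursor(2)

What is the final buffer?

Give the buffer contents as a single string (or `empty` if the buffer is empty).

Answer: qisfus

Derivation:
After op 1 (move_right): buffer="qisfus" (len 6), cursors c1@1 c2@3 c3@6, authorship ......
After op 2 (move_left): buffer="qisfus" (len 6), cursors c1@0 c2@2 c3@5, authorship ......
After op 3 (add_cursor(2)): buffer="qisfus" (len 6), cursors c1@0 c2@2 c4@2 c3@5, authorship ......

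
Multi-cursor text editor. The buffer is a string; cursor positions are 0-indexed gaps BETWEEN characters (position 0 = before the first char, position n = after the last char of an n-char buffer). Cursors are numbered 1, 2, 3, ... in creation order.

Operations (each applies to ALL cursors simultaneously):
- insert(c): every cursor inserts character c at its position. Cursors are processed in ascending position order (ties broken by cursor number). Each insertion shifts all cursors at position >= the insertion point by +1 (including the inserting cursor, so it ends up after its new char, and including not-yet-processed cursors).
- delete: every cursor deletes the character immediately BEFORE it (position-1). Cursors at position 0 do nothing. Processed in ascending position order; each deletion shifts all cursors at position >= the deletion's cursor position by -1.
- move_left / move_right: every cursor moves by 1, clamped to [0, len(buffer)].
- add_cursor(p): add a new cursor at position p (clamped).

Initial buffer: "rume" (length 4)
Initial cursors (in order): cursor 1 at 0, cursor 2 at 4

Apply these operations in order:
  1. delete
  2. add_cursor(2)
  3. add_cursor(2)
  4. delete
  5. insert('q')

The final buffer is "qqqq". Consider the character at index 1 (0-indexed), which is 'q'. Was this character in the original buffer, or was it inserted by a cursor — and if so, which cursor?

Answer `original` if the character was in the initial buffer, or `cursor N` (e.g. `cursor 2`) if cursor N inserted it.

After op 1 (delete): buffer="rum" (len 3), cursors c1@0 c2@3, authorship ...
After op 2 (add_cursor(2)): buffer="rum" (len 3), cursors c1@0 c3@2 c2@3, authorship ...
After op 3 (add_cursor(2)): buffer="rum" (len 3), cursors c1@0 c3@2 c4@2 c2@3, authorship ...
After op 4 (delete): buffer="" (len 0), cursors c1@0 c2@0 c3@0 c4@0, authorship 
After op 5 (insert('q')): buffer="qqqq" (len 4), cursors c1@4 c2@4 c3@4 c4@4, authorship 1234
Authorship (.=original, N=cursor N): 1 2 3 4
Index 1: author = 2

Answer: cursor 2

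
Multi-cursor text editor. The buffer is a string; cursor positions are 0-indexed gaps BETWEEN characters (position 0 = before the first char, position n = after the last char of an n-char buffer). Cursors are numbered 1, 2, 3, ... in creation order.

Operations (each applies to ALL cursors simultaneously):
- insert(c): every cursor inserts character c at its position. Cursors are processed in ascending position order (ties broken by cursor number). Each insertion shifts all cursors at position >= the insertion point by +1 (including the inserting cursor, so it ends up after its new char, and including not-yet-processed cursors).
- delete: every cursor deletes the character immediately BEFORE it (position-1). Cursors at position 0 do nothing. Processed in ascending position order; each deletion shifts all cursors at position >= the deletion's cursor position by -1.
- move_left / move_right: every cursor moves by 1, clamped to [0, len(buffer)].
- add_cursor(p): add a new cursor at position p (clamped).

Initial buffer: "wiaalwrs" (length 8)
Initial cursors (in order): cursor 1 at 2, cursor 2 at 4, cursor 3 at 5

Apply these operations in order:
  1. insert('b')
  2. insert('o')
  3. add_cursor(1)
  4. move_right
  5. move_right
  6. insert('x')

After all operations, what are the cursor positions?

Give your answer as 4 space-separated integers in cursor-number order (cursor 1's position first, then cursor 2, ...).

After op 1 (insert('b')): buffer="wibaablbwrs" (len 11), cursors c1@3 c2@6 c3@8, authorship ..1..2.3...
After op 2 (insert('o')): buffer="wiboaabolbowrs" (len 14), cursors c1@4 c2@8 c3@11, authorship ..11..22.33...
After op 3 (add_cursor(1)): buffer="wiboaabolbowrs" (len 14), cursors c4@1 c1@4 c2@8 c3@11, authorship ..11..22.33...
After op 4 (move_right): buffer="wiboaabolbowrs" (len 14), cursors c4@2 c1@5 c2@9 c3@12, authorship ..11..22.33...
After op 5 (move_right): buffer="wiboaabolbowrs" (len 14), cursors c4@3 c1@6 c2@10 c3@13, authorship ..11..22.33...
After op 6 (insert('x')): buffer="wibxoaaxbolbxowrxs" (len 18), cursors c4@4 c1@8 c2@13 c3@17, authorship ..141..122.323..3.

Answer: 8 13 17 4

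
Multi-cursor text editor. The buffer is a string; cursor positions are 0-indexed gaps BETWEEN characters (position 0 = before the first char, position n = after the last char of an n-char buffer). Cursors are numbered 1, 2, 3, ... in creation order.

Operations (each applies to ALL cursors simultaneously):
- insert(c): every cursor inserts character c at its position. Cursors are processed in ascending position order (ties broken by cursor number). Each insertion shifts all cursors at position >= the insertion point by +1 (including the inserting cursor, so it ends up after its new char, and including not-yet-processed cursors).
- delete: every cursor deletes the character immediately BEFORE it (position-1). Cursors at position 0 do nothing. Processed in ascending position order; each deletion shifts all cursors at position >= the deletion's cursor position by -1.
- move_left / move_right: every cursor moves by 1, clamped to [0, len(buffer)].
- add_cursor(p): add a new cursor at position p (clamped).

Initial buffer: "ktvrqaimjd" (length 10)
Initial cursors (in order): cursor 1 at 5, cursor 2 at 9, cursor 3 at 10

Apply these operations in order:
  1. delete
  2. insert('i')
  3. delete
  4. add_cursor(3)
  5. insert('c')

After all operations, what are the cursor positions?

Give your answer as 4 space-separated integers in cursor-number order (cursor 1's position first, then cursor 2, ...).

Answer: 6 11 11 4

Derivation:
After op 1 (delete): buffer="ktvraim" (len 7), cursors c1@4 c2@7 c3@7, authorship .......
After op 2 (insert('i')): buffer="ktvriaimii" (len 10), cursors c1@5 c2@10 c3@10, authorship ....1...23
After op 3 (delete): buffer="ktvraim" (len 7), cursors c1@4 c2@7 c3@7, authorship .......
After op 4 (add_cursor(3)): buffer="ktvraim" (len 7), cursors c4@3 c1@4 c2@7 c3@7, authorship .......
After op 5 (insert('c')): buffer="ktvcrcaimcc" (len 11), cursors c4@4 c1@6 c2@11 c3@11, authorship ...4.1...23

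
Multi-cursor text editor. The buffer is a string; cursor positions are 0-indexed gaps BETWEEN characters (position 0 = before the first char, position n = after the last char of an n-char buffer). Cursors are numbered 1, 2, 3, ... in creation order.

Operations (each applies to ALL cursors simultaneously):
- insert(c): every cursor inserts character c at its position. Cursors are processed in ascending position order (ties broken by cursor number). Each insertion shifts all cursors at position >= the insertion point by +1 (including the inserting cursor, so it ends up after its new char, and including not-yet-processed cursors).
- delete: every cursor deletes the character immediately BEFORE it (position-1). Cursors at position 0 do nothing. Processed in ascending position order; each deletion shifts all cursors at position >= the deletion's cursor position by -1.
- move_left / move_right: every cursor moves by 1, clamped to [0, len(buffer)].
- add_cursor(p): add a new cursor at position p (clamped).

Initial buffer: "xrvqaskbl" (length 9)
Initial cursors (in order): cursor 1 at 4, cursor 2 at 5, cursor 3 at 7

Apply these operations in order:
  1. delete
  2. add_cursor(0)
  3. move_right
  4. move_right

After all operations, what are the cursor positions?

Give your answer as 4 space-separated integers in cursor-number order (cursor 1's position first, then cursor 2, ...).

Answer: 5 5 6 2

Derivation:
After op 1 (delete): buffer="xrvsbl" (len 6), cursors c1@3 c2@3 c3@4, authorship ......
After op 2 (add_cursor(0)): buffer="xrvsbl" (len 6), cursors c4@0 c1@3 c2@3 c3@4, authorship ......
After op 3 (move_right): buffer="xrvsbl" (len 6), cursors c4@1 c1@4 c2@4 c3@5, authorship ......
After op 4 (move_right): buffer="xrvsbl" (len 6), cursors c4@2 c1@5 c2@5 c3@6, authorship ......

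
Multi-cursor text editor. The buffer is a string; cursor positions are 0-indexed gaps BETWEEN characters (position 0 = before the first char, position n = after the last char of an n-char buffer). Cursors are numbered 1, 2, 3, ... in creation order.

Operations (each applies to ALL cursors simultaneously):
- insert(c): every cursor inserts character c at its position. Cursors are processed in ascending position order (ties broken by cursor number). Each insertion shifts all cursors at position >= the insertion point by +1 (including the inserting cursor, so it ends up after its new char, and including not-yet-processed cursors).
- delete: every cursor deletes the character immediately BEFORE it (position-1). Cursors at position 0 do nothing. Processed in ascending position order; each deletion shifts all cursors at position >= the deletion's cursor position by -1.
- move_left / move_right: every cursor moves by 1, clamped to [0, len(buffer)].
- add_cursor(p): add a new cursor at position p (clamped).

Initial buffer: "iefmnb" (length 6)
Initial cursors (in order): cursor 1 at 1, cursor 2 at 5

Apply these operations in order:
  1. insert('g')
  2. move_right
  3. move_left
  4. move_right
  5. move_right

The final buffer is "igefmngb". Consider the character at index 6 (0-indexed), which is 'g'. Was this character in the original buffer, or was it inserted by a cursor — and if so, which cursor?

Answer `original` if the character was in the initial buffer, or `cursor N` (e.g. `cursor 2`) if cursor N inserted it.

Answer: cursor 2

Derivation:
After op 1 (insert('g')): buffer="igefmngb" (len 8), cursors c1@2 c2@7, authorship .1....2.
After op 2 (move_right): buffer="igefmngb" (len 8), cursors c1@3 c2@8, authorship .1....2.
After op 3 (move_left): buffer="igefmngb" (len 8), cursors c1@2 c2@7, authorship .1....2.
After op 4 (move_right): buffer="igefmngb" (len 8), cursors c1@3 c2@8, authorship .1....2.
After op 5 (move_right): buffer="igefmngb" (len 8), cursors c1@4 c2@8, authorship .1....2.
Authorship (.=original, N=cursor N): . 1 . . . . 2 .
Index 6: author = 2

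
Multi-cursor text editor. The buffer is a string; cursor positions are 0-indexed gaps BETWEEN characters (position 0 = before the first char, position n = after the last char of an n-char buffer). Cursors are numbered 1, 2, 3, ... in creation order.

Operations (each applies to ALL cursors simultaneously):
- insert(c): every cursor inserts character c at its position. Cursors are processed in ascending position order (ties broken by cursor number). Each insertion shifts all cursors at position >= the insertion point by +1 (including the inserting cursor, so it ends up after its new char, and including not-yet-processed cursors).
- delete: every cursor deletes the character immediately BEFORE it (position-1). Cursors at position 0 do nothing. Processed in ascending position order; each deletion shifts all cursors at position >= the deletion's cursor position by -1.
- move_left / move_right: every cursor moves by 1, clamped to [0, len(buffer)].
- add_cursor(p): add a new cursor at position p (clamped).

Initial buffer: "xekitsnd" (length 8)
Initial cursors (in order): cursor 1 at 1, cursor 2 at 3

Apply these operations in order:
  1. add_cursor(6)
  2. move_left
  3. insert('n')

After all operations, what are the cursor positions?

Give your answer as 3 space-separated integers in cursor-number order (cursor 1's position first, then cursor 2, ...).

Answer: 1 4 8

Derivation:
After op 1 (add_cursor(6)): buffer="xekitsnd" (len 8), cursors c1@1 c2@3 c3@6, authorship ........
After op 2 (move_left): buffer="xekitsnd" (len 8), cursors c1@0 c2@2 c3@5, authorship ........
After op 3 (insert('n')): buffer="nxenkitnsnd" (len 11), cursors c1@1 c2@4 c3@8, authorship 1..2...3...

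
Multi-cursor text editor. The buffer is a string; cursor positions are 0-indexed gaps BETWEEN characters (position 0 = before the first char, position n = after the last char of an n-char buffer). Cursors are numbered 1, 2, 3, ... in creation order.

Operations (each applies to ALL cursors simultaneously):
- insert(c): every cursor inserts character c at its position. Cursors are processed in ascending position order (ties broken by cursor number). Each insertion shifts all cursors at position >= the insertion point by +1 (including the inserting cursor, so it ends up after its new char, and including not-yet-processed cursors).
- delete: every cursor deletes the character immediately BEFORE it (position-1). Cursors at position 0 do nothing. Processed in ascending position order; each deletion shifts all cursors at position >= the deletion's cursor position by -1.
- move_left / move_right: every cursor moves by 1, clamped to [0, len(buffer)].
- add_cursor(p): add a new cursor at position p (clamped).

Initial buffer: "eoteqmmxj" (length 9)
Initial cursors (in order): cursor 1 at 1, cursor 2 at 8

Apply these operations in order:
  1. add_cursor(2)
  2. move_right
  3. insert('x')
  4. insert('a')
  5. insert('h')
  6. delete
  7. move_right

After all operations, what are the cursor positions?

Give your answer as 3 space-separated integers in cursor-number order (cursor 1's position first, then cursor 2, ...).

After op 1 (add_cursor(2)): buffer="eoteqmmxj" (len 9), cursors c1@1 c3@2 c2@8, authorship .........
After op 2 (move_right): buffer="eoteqmmxj" (len 9), cursors c1@2 c3@3 c2@9, authorship .........
After op 3 (insert('x')): buffer="eoxtxeqmmxjx" (len 12), cursors c1@3 c3@5 c2@12, authorship ..1.3......2
After op 4 (insert('a')): buffer="eoxatxaeqmmxjxa" (len 15), cursors c1@4 c3@7 c2@15, authorship ..11.33......22
After op 5 (insert('h')): buffer="eoxahtxaheqmmxjxah" (len 18), cursors c1@5 c3@9 c2@18, authorship ..111.333......222
After op 6 (delete): buffer="eoxatxaeqmmxjxa" (len 15), cursors c1@4 c3@7 c2@15, authorship ..11.33......22
After op 7 (move_right): buffer="eoxatxaeqmmxjxa" (len 15), cursors c1@5 c3@8 c2@15, authorship ..11.33......22

Answer: 5 15 8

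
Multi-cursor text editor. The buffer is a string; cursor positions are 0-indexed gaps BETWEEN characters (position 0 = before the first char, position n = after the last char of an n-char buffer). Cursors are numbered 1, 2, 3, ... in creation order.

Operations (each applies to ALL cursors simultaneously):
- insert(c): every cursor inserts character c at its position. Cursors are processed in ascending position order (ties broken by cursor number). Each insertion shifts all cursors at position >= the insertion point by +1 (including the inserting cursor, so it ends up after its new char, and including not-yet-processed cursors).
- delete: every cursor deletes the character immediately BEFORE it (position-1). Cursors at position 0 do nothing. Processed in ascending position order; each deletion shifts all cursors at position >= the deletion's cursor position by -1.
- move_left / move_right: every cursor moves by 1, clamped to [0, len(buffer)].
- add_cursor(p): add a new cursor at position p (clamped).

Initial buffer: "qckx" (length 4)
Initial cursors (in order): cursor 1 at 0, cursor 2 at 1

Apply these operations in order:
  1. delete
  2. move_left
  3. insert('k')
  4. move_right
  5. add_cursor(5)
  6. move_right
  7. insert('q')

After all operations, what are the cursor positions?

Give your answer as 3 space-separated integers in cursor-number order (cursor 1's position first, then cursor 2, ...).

Answer: 6 6 8

Derivation:
After op 1 (delete): buffer="ckx" (len 3), cursors c1@0 c2@0, authorship ...
After op 2 (move_left): buffer="ckx" (len 3), cursors c1@0 c2@0, authorship ...
After op 3 (insert('k')): buffer="kkckx" (len 5), cursors c1@2 c2@2, authorship 12...
After op 4 (move_right): buffer="kkckx" (len 5), cursors c1@3 c2@3, authorship 12...
After op 5 (add_cursor(5)): buffer="kkckx" (len 5), cursors c1@3 c2@3 c3@5, authorship 12...
After op 6 (move_right): buffer="kkckx" (len 5), cursors c1@4 c2@4 c3@5, authorship 12...
After op 7 (insert('q')): buffer="kkckqqxq" (len 8), cursors c1@6 c2@6 c3@8, authorship 12..12.3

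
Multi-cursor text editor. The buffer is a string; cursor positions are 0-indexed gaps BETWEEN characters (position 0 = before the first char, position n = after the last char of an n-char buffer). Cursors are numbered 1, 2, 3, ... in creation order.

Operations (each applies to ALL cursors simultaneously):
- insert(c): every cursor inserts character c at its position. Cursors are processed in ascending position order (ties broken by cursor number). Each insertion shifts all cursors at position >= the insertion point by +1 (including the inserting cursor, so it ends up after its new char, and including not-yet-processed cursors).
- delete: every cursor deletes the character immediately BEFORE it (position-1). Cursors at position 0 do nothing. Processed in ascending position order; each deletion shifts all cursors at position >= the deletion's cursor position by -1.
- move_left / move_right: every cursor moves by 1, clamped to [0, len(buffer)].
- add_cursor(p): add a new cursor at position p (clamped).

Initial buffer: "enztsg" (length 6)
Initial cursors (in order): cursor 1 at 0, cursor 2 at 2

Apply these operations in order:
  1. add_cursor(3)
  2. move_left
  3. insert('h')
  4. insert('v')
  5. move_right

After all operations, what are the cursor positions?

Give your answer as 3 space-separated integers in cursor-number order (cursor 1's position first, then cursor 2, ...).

After op 1 (add_cursor(3)): buffer="enztsg" (len 6), cursors c1@0 c2@2 c3@3, authorship ......
After op 2 (move_left): buffer="enztsg" (len 6), cursors c1@0 c2@1 c3@2, authorship ......
After op 3 (insert('h')): buffer="hehnhztsg" (len 9), cursors c1@1 c2@3 c3@5, authorship 1.2.3....
After op 4 (insert('v')): buffer="hvehvnhvztsg" (len 12), cursors c1@2 c2@5 c3@8, authorship 11.22.33....
After op 5 (move_right): buffer="hvehvnhvztsg" (len 12), cursors c1@3 c2@6 c3@9, authorship 11.22.33....

Answer: 3 6 9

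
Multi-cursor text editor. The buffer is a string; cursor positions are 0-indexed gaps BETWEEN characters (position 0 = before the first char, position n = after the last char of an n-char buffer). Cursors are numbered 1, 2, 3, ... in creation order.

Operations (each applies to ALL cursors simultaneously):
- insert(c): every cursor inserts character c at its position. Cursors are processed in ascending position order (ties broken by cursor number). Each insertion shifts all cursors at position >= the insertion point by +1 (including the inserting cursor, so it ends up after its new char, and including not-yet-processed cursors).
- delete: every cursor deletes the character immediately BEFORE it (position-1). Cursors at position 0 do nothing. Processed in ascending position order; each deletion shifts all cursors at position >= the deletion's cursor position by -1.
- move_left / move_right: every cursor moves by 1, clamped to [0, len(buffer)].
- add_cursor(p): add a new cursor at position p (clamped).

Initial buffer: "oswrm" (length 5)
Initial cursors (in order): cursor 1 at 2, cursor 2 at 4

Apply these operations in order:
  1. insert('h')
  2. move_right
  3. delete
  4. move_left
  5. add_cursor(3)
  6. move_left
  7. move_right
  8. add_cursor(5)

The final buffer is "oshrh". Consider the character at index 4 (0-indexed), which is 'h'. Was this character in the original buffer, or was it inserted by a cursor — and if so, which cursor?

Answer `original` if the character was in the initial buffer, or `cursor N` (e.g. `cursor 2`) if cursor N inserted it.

After op 1 (insert('h')): buffer="oshwrhm" (len 7), cursors c1@3 c2@6, authorship ..1..2.
After op 2 (move_right): buffer="oshwrhm" (len 7), cursors c1@4 c2@7, authorship ..1..2.
After op 3 (delete): buffer="oshrh" (len 5), cursors c1@3 c2@5, authorship ..1.2
After op 4 (move_left): buffer="oshrh" (len 5), cursors c1@2 c2@4, authorship ..1.2
After op 5 (add_cursor(3)): buffer="oshrh" (len 5), cursors c1@2 c3@3 c2@4, authorship ..1.2
After op 6 (move_left): buffer="oshrh" (len 5), cursors c1@1 c3@2 c2@3, authorship ..1.2
After op 7 (move_right): buffer="oshrh" (len 5), cursors c1@2 c3@3 c2@4, authorship ..1.2
After op 8 (add_cursor(5)): buffer="oshrh" (len 5), cursors c1@2 c3@3 c2@4 c4@5, authorship ..1.2
Authorship (.=original, N=cursor N): . . 1 . 2
Index 4: author = 2

Answer: cursor 2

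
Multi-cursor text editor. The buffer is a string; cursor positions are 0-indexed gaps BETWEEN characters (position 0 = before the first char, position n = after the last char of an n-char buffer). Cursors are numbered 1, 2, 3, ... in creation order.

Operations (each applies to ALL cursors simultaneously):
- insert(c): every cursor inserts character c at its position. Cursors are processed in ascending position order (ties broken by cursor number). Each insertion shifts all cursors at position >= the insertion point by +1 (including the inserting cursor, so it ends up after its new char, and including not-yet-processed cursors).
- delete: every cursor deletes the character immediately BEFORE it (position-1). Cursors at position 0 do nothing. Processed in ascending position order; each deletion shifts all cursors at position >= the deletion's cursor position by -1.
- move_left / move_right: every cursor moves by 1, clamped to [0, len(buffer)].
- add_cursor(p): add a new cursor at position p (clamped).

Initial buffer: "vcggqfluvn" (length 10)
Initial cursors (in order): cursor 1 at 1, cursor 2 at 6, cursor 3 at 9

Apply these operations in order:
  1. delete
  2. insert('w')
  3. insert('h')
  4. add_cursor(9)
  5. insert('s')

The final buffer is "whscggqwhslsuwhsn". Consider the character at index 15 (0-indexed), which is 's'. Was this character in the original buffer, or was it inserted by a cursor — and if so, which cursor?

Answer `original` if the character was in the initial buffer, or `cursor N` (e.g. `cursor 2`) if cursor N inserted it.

Answer: cursor 3

Derivation:
After op 1 (delete): buffer="cggqlun" (len 7), cursors c1@0 c2@4 c3@6, authorship .......
After op 2 (insert('w')): buffer="wcggqwluwn" (len 10), cursors c1@1 c2@6 c3@9, authorship 1....2..3.
After op 3 (insert('h')): buffer="whcggqwhluwhn" (len 13), cursors c1@2 c2@8 c3@12, authorship 11....22..33.
After op 4 (add_cursor(9)): buffer="whcggqwhluwhn" (len 13), cursors c1@2 c2@8 c4@9 c3@12, authorship 11....22..33.
After op 5 (insert('s')): buffer="whscggqwhslsuwhsn" (len 17), cursors c1@3 c2@10 c4@12 c3@16, authorship 111....222.4.333.
Authorship (.=original, N=cursor N): 1 1 1 . . . . 2 2 2 . 4 . 3 3 3 .
Index 15: author = 3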